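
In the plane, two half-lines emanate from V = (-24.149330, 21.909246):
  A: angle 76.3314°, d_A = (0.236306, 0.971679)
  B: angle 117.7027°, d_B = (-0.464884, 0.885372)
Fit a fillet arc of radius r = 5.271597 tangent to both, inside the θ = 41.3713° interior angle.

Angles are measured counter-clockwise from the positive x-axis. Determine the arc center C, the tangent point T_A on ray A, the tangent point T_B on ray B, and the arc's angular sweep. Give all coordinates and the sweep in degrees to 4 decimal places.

bisector direction at 97.0170° = (-0.122165,0.992510)
center distance |VC| = r/sin(θ/2) = 5.271597/sin(20.6856°) = 14.923533
C = V + |VC|·bis = (-25.9725,36.7210)
T_A = V + ((C−V)·d_A)·d_A = V + 13.9615·d_A = (-20.8502,35.4753)
T_B = V + ((C−V)·d_B)·d_B = V + 13.9615·d_B = (-30.6398,34.2703)
sweep = 180° − θ = 138.6287°

center=(-25.9725,36.7210) T_A=(-20.8502,35.4753) T_B=(-30.6398,34.2703) sweep=138.6287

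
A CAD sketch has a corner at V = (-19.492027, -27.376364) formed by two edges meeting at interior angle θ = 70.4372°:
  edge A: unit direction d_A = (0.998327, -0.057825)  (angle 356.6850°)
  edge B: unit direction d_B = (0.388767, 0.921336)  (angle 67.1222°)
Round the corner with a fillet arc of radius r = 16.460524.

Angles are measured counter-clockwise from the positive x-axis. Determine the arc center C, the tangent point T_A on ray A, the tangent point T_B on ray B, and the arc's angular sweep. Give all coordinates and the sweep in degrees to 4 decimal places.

bisector direction at 31.9036° = (0.848938,0.528492)
center distance |VC| = r/sin(θ/2) = 16.460524/sin(35.2186°) = 28.542732
C = V + |VC|·bis = (4.7390,-12.2918)
T_A = V + ((C−V)·d_A)·d_A = V + 23.3182·d_A = (3.7872,-28.7247)
T_B = V + ((C−V)·d_B)·d_B = V + 23.3182·d_B = (-10.4267,-5.8925)
sweep = 180° − θ = 109.5628°

center=(4.7390,-12.2918) T_A=(3.7872,-28.7247) T_B=(-10.4267,-5.8925) sweep=109.5628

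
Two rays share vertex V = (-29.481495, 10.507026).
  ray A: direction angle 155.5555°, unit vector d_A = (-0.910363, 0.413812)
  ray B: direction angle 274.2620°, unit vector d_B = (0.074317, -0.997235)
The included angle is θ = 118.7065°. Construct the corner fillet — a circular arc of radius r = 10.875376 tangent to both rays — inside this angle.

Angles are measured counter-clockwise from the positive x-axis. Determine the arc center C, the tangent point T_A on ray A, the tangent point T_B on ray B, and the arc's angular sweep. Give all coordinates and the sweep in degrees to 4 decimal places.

bisector direction at 214.9087° = (-0.820064,-0.572271)
center distance |VC| = r/sin(θ/2) = 10.875376/sin(59.3533°) = 12.640988
C = V + |VC|·bis = (-39.8479,3.2730)
T_A = V + ((C−V)·d_A)·d_A = V + 6.4437·d_A = (-35.3476,13.1735)
T_B = V + ((C−V)·d_B)·d_B = V + 6.4437·d_B = (-29.0026,4.0812)
sweep = 180° − θ = 61.2935°

center=(-39.8479,3.2730) T_A=(-35.3476,13.1735) T_B=(-29.0026,4.0812) sweep=61.2935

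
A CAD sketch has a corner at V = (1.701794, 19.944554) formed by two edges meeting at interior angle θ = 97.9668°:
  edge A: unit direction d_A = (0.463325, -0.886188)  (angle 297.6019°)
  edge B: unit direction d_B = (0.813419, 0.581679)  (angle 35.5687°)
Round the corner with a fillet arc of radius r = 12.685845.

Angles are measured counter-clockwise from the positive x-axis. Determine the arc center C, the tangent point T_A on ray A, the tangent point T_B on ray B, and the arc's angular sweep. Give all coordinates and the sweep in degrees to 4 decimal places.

center=(18.0562,16.0439) T_A=(6.8142,10.1663) T_B=(10.6771,26.3628) sweep=82.0332

bisector direction at 346.5853° = (0.972716,-0.231997)
center distance |VC| = r/sin(θ/2) = 12.685845/sin(48.9834°) = 16.813145
C = V + |VC|·bis = (18.0562,16.0439)
T_A = V + ((C−V)·d_A)·d_A = V + 11.0341·d_A = (6.8142,10.1663)
T_B = V + ((C−V)·d_B)·d_B = V + 11.0341·d_B = (10.6771,26.3628)
sweep = 180° − θ = 82.0332°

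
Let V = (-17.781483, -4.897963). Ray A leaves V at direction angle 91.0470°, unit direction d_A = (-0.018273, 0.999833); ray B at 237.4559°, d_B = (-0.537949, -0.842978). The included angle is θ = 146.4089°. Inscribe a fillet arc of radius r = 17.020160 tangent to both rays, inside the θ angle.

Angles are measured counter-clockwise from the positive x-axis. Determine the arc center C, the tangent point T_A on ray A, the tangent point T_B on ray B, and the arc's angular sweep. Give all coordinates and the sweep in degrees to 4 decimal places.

center=(-34.8927,-0.0726) T_A=(-17.8754,0.2384) T_B=(-20.5451,-9.2285) sweep=33.5911

bisector direction at 164.2515° = (-0.962462,0.271416)
center distance |VC| = r/sin(θ/2) = 17.020160/sin(73.2044°) = 17.778559
C = V + |VC|·bis = (-34.8927,-0.0726)
T_A = V + ((C−V)·d_A)·d_A = V + 5.1372·d_A = (-17.8754,0.2384)
T_B = V + ((C−V)·d_B)·d_B = V + 5.1372·d_B = (-20.5451,-9.2285)
sweep = 180° − θ = 33.5911°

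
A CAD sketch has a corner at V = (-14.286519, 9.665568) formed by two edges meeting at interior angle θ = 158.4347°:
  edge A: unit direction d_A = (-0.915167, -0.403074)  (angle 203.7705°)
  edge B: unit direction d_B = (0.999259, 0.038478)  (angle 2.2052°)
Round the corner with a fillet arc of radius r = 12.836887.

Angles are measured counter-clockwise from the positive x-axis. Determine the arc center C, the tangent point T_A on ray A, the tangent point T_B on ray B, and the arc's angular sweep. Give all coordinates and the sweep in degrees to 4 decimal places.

bisector direction at 282.9878° = (0.224744,-0.974418)
center distance |VC| = r/sin(θ/2) = 12.836887/sin(79.2173°) = 13.067609
C = V + |VC|·bis = (-11.3496,-3.0677)
T_A = V + ((C−V)·d_A)·d_A = V + 2.4447·d_A = (-16.5239,8.6802)
T_B = V + ((C−V)·d_B)·d_B = V + 2.4447·d_B = (-11.8436,9.7596)
sweep = 180° − θ = 21.5653°

center=(-11.3496,-3.0677) T_A=(-16.5239,8.6802) T_B=(-11.8436,9.7596) sweep=21.5653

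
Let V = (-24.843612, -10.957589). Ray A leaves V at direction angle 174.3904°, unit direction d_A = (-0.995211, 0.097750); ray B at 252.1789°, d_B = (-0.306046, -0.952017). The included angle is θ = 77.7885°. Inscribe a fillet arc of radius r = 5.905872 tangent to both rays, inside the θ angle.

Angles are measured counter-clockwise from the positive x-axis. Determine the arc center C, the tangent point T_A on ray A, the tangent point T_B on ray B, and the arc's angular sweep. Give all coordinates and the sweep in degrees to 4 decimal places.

bisector direction at 213.2846° = (-0.835954,-0.548799)
center distance |VC| = r/sin(θ/2) = 5.905872/sin(38.8942°) = 9.405978
C = V + |VC|·bis = (-32.7066,-16.1196)
T_A = V + ((C−V)·d_A)·d_A = V + 7.3207·d_A = (-32.1293,-10.2420)
T_B = V + ((C−V)·d_B)·d_B = V + 7.3207·d_B = (-27.0841,-17.9270)
sweep = 180° − θ = 102.2115°

center=(-32.7066,-16.1196) T_A=(-32.1293,-10.2420) T_B=(-27.0841,-17.9270) sweep=102.2115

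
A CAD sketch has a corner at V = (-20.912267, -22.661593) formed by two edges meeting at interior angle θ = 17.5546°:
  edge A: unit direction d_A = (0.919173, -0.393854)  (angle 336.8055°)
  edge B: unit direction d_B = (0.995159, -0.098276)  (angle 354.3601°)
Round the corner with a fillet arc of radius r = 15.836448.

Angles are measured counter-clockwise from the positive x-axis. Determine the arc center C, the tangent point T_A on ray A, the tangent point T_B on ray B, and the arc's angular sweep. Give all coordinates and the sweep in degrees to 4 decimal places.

center=(79.6009,-48.5011) T_A=(73.3636,-63.0576) T_B=(81.1572,-32.7414) sweep=162.4454

bisector direction at 345.5828° = (0.968508,-0.248981)
center distance |VC| = r/sin(θ/2) = 15.836448/sin(8.7773°) = 103.781387
C = V + |VC|·bis = (79.6009,-48.5011)
T_A = V + ((C−V)·d_A)·d_A = V + 102.5660·d_A = (73.3636,-63.0576)
T_B = V + ((C−V)·d_B)·d_B = V + 102.5660·d_B = (81.1572,-32.7414)
sweep = 180° − θ = 162.4454°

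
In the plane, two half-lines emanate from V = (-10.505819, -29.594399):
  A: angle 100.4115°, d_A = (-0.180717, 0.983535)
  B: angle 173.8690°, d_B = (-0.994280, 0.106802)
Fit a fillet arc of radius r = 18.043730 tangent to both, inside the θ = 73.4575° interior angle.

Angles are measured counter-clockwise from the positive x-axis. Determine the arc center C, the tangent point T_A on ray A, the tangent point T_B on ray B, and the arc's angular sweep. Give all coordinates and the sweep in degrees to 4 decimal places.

bisector direction at 137.1402° = (-0.733021,0.680206)
center distance |VC| = r/sin(θ/2) = 18.043730/sin(36.7287°) = 30.172080
C = V + |VC|·bis = (-32.6226,-9.0712)
T_A = V + ((C−V)·d_A)·d_A = V + 24.1822·d_A = (-14.8759,-5.8104)
T_B = V + ((C−V)·d_B)·d_B = V + 24.1822·d_B = (-34.5497,-27.0117)
sweep = 180° − θ = 106.5425°

center=(-32.6226,-9.0712) T_A=(-14.8759,-5.8104) T_B=(-34.5497,-27.0117) sweep=106.5425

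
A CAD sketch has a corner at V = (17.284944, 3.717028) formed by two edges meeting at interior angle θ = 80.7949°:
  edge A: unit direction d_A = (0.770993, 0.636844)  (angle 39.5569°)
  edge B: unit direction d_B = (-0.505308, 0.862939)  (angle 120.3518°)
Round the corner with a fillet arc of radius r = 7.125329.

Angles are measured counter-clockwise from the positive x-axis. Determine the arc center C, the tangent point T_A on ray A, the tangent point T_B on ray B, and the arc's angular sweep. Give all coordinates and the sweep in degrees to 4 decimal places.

bisector direction at 79.9544° = (0.174433,0.984669)
center distance |VC| = r/sin(θ/2) = 7.125329/sin(40.3974°) = 10.994419
C = V + |VC|·bis = (19.2027,14.5429)
T_A = V + ((C−V)·d_A)·d_A = V + 8.3730·d_A = (23.7405,9.0493)
T_B = V + ((C−V)·d_B)·d_B = V + 8.3730·d_B = (13.0540,10.9424)
sweep = 180° − θ = 99.2051°

center=(19.2027,14.5429) T_A=(23.7405,9.0493) T_B=(13.0540,10.9424) sweep=99.2051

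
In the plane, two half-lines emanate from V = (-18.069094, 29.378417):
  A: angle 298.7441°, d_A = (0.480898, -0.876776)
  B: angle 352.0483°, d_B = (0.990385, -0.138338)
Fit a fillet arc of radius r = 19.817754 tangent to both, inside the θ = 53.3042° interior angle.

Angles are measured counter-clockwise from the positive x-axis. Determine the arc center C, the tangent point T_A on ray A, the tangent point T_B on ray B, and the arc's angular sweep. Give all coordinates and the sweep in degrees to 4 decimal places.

bisector direction at 325.3962° = (0.823099,-0.567898)
center distance |VC| = r/sin(θ/2) = 19.817754/sin(26.6521°) = 44.179653
C = V + |VC|·bis = (18.2951,4.2889)
T_A = V + ((C−V)·d_A)·d_A = V + 39.4854·d_A = (0.9194,-5.2415)
T_B = V + ((C−V)·d_B)·d_B = V + 39.4854·d_B = (21.0367,23.9161)
sweep = 180° − θ = 126.6958°

center=(18.2951,4.2889) T_A=(0.9194,-5.2415) T_B=(21.0367,23.9161) sweep=126.6958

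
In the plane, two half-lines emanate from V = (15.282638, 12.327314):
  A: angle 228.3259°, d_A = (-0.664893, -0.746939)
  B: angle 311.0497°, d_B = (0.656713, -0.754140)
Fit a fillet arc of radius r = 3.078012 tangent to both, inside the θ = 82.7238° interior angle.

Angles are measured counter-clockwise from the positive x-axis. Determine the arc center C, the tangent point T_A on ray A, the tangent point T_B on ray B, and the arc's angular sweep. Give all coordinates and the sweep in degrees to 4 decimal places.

center=(15.2573,7.6695) T_A=(12.9582,9.7160) T_B=(17.5785,9.6908) sweep=97.2762

bisector direction at 269.6878° = (-0.005449,-0.999985)
center distance |VC| = r/sin(θ/2) = 3.078012/sin(41.3619°) = 4.657917
C = V + |VC|·bis = (15.2573,7.6695)
T_A = V + ((C−V)·d_A)·d_A = V + 3.4960·d_A = (12.9582,9.7160)
T_B = V + ((C−V)·d_B)·d_B = V + 3.4960·d_B = (17.5785,9.6908)
sweep = 180° − θ = 97.2762°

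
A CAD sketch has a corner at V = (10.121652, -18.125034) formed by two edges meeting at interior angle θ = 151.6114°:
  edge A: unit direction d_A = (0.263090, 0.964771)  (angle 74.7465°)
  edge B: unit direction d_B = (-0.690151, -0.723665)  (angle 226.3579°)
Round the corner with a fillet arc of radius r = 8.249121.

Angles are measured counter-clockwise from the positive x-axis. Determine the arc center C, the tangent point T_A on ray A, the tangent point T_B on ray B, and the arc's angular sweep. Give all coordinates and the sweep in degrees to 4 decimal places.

center=(2.7121,-13.9418) T_A=(10.6706,-16.1121) T_B=(8.6817,-19.6349) sweep=28.3886

bisector direction at 150.5522° = (-0.870804,0.491630)
center distance |VC| = r/sin(θ/2) = 8.249121/sin(75.8057°) = 8.508900
C = V + |VC|·bis = (2.7121,-13.9418)
T_A = V + ((C−V)·d_A)·d_A = V + 2.0865·d_A = (10.6706,-16.1121)
T_B = V + ((C−V)·d_B)·d_B = V + 2.0865·d_B = (8.6817,-19.6349)
sweep = 180° − θ = 28.3886°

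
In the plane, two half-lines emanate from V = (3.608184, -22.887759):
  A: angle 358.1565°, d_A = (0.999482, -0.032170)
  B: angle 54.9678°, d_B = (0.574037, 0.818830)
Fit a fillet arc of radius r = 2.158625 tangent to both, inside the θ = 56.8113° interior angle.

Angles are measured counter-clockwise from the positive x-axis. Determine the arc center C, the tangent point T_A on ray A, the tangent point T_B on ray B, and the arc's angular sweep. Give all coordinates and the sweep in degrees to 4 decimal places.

center=(7.6669,-20.8587) T_A=(7.5975,-23.0162) T_B=(5.8994,-19.6195) sweep=123.1887

bisector direction at 26.5622° = (0.894450,0.447168)
center distance |VC| = r/sin(θ/2) = 2.158625/sin(28.4057°) = 4.537682
C = V + |VC|·bis = (7.6669,-20.8587)
T_A = V + ((C−V)·d_A)·d_A = V + 3.9914·d_A = (7.5975,-23.0162)
T_B = V + ((C−V)·d_B)·d_B = V + 3.9914·d_B = (5.8994,-19.6195)
sweep = 180° − θ = 123.1887°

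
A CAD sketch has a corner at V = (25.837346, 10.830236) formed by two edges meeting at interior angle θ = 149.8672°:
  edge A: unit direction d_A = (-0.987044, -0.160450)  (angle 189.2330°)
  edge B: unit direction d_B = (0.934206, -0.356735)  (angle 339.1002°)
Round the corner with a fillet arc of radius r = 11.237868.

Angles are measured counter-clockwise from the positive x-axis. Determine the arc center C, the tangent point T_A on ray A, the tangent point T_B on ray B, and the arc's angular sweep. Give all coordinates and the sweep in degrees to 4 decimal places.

bisector direction at 264.1666° = (-0.101636,-0.994822)
center distance |VC| = r/sin(θ/2) = 11.237868/sin(74.9336°) = 11.637919
C = V + |VC|·bis = (24.6545,-0.7474)
T_A = V + ((C−V)·d_A)·d_A = V + 3.0251·d_A = (22.8514,10.3449)
T_B = V + ((C−V)·d_B)·d_B = V + 3.0251·d_B = (28.6634,9.7511)
sweep = 180° − θ = 30.1328°

center=(24.6545,-0.7474) T_A=(22.8514,10.3449) T_B=(28.6634,9.7511) sweep=30.1328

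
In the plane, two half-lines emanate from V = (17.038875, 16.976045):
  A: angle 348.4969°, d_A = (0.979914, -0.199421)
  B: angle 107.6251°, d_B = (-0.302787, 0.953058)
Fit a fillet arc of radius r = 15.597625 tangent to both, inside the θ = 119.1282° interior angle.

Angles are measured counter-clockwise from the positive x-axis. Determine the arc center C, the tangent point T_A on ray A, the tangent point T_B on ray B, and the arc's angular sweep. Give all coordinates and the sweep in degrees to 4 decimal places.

center=(29.1295,30.4328) T_A=(26.0190,15.1485) T_B=(14.2641,25.7101) sweep=60.8718

bisector direction at 48.0610° = (0.668339,0.743857)
center distance |VC| = r/sin(θ/2) = 15.597625/sin(59.5641°) = 18.090570
C = V + |VC|·bis = (29.1295,30.4328)
T_A = V + ((C−V)·d_A)·d_A = V + 9.1642·d_A = (26.0190,15.1485)
T_B = V + ((C−V)·d_B)·d_B = V + 9.1642·d_B = (14.2641,25.7101)
sweep = 180° − θ = 60.8718°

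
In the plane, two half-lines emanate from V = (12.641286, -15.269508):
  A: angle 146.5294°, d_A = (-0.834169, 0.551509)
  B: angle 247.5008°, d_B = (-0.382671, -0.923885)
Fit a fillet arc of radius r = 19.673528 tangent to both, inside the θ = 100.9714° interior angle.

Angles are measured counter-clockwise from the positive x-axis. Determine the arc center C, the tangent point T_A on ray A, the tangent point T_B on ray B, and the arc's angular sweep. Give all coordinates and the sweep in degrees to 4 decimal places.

bisector direction at 197.0151° = (-0.956228,-0.292624)
center distance |VC| = r/sin(θ/2) = 19.673528/sin(50.4857°) = 25.501491
C = V + |VC|·bis = (-11.7439,-22.7318)
T_A = V + ((C−V)·d_A)·d_A = V + 16.2259·d_A = (-0.8938,-6.3208)
T_B = V + ((C−V)·d_B)·d_B = V + 16.2259·d_B = (6.4321,-30.2603)
sweep = 180° − θ = 79.0286°

center=(-11.7439,-22.7318) T_A=(-0.8938,-6.3208) T_B=(6.4321,-30.2603) sweep=79.0286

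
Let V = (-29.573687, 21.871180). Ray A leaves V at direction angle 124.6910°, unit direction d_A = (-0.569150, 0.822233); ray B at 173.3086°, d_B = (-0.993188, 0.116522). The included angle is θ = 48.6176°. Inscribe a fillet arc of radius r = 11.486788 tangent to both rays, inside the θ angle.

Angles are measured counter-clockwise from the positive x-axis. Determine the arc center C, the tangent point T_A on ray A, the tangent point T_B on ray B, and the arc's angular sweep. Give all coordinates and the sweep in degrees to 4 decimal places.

bisector direction at 148.9998° = (-0.857166,0.515041)
center distance |VC| = r/sin(θ/2) = 11.486788/sin(24.3088°) = 27.903965
C = V + |VC|·bis = (-53.4920,36.2429)
T_A = V + ((C−V)·d_A)·d_A = V + 25.4300·d_A = (-44.0472,42.7806)
T_B = V + ((C−V)·d_B)·d_B = V + 25.4300·d_B = (-54.8305,24.8343)
sweep = 180° − θ = 131.3824°

center=(-53.4920,36.2429) T_A=(-44.0472,42.7806) T_B=(-54.8305,24.8343) sweep=131.3824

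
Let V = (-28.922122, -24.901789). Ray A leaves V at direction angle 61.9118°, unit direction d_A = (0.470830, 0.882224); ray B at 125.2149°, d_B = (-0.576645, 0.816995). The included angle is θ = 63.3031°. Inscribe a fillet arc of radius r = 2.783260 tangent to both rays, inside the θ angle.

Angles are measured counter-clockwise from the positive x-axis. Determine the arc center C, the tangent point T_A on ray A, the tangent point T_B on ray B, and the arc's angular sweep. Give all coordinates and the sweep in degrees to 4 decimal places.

center=(-29.2518,-19.6081) T_A=(-26.7963,-20.9185) T_B=(-31.5257,-21.2130) sweep=116.6969

bisector direction at 93.5633° = (-0.062152,0.998067)
center distance |VC| = r/sin(θ/2) = 2.783260/sin(31.6516°) = 5.303953
C = V + |VC|·bis = (-29.2518,-19.6081)
T_A = V + ((C−V)·d_A)·d_A = V + 4.5150·d_A = (-26.7963,-20.9185)
T_B = V + ((C−V)·d_B)·d_B = V + 4.5150·d_B = (-31.5257,-21.2130)
sweep = 180° − θ = 116.6969°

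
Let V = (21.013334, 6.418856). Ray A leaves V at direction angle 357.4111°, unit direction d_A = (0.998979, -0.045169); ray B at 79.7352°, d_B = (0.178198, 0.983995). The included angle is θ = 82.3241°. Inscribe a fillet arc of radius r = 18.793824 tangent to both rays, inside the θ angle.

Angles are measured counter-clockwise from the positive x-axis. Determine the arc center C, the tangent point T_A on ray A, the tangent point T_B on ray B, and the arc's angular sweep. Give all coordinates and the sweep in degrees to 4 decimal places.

center=(43.3370,24.2225) T_A=(42.4881,5.4479) T_B=(24.8440,27.5715) sweep=97.6759

bisector direction at 38.5731° = (0.781813,0.623513)
center distance |VC| = r/sin(θ/2) = 18.793824/sin(41.1621°) = 28.553756
C = V + |VC|·bis = (43.3370,24.2225)
T_A = V + ((C−V)·d_A)·d_A = V + 21.4967·d_A = (42.4881,5.4479)
T_B = V + ((C−V)·d_B)·d_B = V + 21.4967·d_B = (24.8440,27.5715)
sweep = 180° − θ = 97.6759°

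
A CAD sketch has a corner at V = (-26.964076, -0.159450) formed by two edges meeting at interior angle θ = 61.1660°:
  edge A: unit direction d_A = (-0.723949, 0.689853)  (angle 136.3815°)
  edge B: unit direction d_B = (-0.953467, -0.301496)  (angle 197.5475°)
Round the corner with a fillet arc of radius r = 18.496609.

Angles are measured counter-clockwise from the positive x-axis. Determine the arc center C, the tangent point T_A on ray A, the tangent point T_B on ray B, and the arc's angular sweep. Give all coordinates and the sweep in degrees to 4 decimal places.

bisector direction at 166.9645° = (-0.974230,0.225555)
center distance |VC| = r/sin(θ/2) = 18.496609/sin(30.5830°) = 36.354398
C = V + |VC|·bis = (-62.3816,8.0405)
T_A = V + ((C−V)·d_A)·d_A = V + 31.2972·d_A = (-49.6217,21.4311)
T_B = V + ((C−V)·d_B)·d_B = V + 31.2972·d_B = (-56.8050,-9.5955)
sweep = 180° − θ = 118.8340°

center=(-62.3816,8.0405) T_A=(-49.6217,21.4311) T_B=(-56.8050,-9.5955) sweep=118.8340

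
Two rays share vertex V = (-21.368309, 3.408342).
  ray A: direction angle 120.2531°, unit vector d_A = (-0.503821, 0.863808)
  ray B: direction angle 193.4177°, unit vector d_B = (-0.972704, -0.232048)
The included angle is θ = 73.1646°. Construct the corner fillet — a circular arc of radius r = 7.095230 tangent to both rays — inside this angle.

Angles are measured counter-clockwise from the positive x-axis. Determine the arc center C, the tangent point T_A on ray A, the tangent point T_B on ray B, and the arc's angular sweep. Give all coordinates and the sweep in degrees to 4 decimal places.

center=(-32.3137,8.0915) T_A=(-26.1848,11.6663) T_B=(-30.6673,1.1900) sweep=106.8354

bisector direction at 156.8354° = (-0.919379,0.393374)
center distance |VC| = r/sin(θ/2) = 7.095230/sin(36.5823°) = 11.905211
C = V + |VC|·bis = (-32.3137,8.0915)
T_A = V + ((C−V)·d_A)·d_A = V + 9.5599·d_A = (-26.1848,11.6663)
T_B = V + ((C−V)·d_B)·d_B = V + 9.5599·d_B = (-30.6673,1.1900)
sweep = 180° − θ = 106.8354°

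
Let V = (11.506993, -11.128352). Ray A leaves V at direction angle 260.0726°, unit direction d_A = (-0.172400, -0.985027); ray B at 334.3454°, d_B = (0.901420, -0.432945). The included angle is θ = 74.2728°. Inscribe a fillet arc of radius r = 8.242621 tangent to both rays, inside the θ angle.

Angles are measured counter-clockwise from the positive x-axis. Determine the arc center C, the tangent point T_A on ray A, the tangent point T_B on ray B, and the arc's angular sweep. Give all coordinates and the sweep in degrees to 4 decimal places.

bisector direction at 297.2090° = (0.457238,-0.889345)
center distance |VC| = r/sin(θ/2) = 8.242621/sin(37.1364°) = 13.653176
C = V + |VC|·bis = (17.7497,-23.2707)
T_A = V + ((C−V)·d_A)·d_A = V + 10.8843·d_A = (9.6305,-21.8497)
T_B = V + ((C−V)·d_B)·d_B = V + 10.8843·d_B = (21.3183,-15.8407)
sweep = 180° − θ = 105.7272°

center=(17.7497,-23.2707) T_A=(9.6305,-21.8497) T_B=(21.3183,-15.8407) sweep=105.7272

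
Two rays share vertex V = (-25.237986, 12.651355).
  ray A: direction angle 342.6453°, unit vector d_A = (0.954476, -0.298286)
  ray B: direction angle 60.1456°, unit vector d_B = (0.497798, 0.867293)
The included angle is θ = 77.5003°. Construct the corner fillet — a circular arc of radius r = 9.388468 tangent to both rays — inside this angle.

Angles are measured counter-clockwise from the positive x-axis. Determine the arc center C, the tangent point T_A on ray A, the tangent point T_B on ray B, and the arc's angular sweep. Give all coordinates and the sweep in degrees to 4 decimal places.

center=(-11.2723,18.1232) T_A=(-14.0728,9.1621) T_B=(-19.4149,22.7967) sweep=102.4997

bisector direction at 21.3955° = (0.931085,0.364803)
center distance |VC| = r/sin(θ/2) = 9.388468/sin(38.7501°) = 14.999337
C = V + |VC|·bis = (-11.2723,18.1232)
T_A = V + ((C−V)·d_A)·d_A = V + 11.6977·d_A = (-14.0728,9.1621)
T_B = V + ((C−V)·d_B)·d_B = V + 11.6977·d_B = (-19.4149,22.7967)
sweep = 180° − θ = 102.4997°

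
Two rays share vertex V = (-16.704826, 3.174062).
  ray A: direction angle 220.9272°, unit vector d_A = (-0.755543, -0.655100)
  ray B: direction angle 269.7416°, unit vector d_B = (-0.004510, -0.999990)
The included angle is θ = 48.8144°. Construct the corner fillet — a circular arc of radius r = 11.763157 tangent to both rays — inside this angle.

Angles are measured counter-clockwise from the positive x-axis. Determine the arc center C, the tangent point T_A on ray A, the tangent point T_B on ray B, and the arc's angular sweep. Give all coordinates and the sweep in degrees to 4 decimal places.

center=(-28.5848,-22.6957) T_A=(-36.2908,-13.8081) T_B=(-16.8217,-22.7488) sweep=131.1856

bisector direction at 245.3344° = (-0.417322,-0.908759)
center distance |VC| = r/sin(θ/2) = 11.763157/sin(24.4072°) = 28.467134
C = V + |VC|·bis = (-28.5848,-22.6957)
T_A = V + ((C−V)·d_A)·d_A = V + 25.9231·d_A = (-36.2908,-13.8081)
T_B = V + ((C−V)·d_B)·d_B = V + 25.9231·d_B = (-16.8217,-22.7488)
sweep = 180° − θ = 131.1856°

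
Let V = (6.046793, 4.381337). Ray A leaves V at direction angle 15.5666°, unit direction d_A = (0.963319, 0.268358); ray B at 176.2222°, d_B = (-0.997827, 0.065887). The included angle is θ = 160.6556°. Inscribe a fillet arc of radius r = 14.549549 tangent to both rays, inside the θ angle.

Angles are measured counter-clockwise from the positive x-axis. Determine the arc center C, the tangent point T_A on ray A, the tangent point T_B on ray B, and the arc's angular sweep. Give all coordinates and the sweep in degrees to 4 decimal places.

bisector direction at 95.8944° = (-0.102695,0.994713)
center distance |VC| = r/sin(θ/2) = 14.549549/sin(80.3278°) = 14.759352
C = V + |VC|·bis = (4.5311,19.0627)
T_A = V + ((C−V)·d_A)·d_A = V + 2.4797·d_A = (8.4356,5.0468)
T_B = V + ((C−V)·d_B)·d_B = V + 2.4797·d_B = (3.5724,4.5447)
sweep = 180° − θ = 19.3444°

center=(4.5311,19.0627) T_A=(8.4356,5.0468) T_B=(3.5724,4.5447) sweep=19.3444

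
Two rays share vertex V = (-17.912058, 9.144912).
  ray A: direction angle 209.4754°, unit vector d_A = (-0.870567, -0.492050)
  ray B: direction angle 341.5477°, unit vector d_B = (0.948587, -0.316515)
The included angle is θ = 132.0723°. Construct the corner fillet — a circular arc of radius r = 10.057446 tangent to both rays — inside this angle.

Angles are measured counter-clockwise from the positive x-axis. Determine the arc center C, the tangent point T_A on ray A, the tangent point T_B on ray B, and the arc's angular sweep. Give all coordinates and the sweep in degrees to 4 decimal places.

center=(-16.8550,-1.8104) T_A=(-21.8037,6.9453) T_B=(-13.6716,7.7300) sweep=47.9277

bisector direction at 275.5115° = (0.096046,-0.995377)
center distance |VC| = r/sin(θ/2) = 10.057446/sin(66.0362°) = 11.006156
C = V + |VC|·bis = (-16.8550,-1.8104)
T_A = V + ((C−V)·d_A)·d_A = V + 4.4703·d_A = (-21.8037,6.9453)
T_B = V + ((C−V)·d_B)·d_B = V + 4.4703·d_B = (-13.6716,7.7300)
sweep = 180° − θ = 47.9277°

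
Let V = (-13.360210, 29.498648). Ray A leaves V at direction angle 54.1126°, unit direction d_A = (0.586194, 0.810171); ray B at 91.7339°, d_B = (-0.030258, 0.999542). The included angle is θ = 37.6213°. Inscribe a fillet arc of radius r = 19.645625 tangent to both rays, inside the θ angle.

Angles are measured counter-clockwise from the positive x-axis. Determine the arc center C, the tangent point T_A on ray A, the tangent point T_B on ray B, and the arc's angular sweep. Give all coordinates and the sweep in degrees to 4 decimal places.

bisector direction at 72.9232° = (0.293652,0.955912)
center distance |VC| = r/sin(θ/2) = 19.645625/sin(18.8106°) = 60.927690
C = V + |VC|·bis = (4.5314,87.7402)
T_A = V + ((C−V)·d_A)·d_A = V + 57.6735·d_A = (20.4477,76.2240)
T_B = V + ((C−V)·d_B)·d_B = V + 57.6735·d_B = (-15.1053,87.1457)
sweep = 180° − θ = 142.3787°

center=(4.5314,87.7402) T_A=(20.4477,76.2240) T_B=(-15.1053,87.1457) sweep=142.3787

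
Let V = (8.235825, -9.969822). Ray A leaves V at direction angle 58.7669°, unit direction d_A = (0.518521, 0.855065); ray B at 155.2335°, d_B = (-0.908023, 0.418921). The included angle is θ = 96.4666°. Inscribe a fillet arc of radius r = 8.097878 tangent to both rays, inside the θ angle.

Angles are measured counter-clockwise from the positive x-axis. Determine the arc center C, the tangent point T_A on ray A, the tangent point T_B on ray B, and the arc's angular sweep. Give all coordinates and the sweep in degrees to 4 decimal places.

bisector direction at 107.0002° = (-0.292375,0.956304)
center distance |VC| = r/sin(θ/2) = 8.097878/sin(48.2333°) = 10.857054
C = V + |VC|·bis = (5.0615,0.4128)
T_A = V + ((C−V)·d_A)·d_A = V + 7.2319·d_A = (11.9857,-3.7861)
T_B = V + ((C−V)·d_B)·d_B = V + 7.2319·d_B = (1.6691,-6.9402)
sweep = 180° − θ = 83.5334°

center=(5.0615,0.4128) T_A=(11.9857,-3.7861) T_B=(1.6691,-6.9402) sweep=83.5334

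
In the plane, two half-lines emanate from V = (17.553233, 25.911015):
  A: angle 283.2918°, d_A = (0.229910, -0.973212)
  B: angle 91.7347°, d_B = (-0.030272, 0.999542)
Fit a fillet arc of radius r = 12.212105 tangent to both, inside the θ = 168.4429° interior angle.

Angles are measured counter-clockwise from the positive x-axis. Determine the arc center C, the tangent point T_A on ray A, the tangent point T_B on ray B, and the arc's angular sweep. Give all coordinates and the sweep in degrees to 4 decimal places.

center=(29.7223,27.5160) T_A=(17.8374,24.7083) T_B=(17.5158,27.1463) sweep=11.5571

bisector direction at 7.5133° = (0.991415,0.130755)
center distance |VC| = r/sin(θ/2) = 12.212105/sin(84.2215°) = 12.274478
C = V + |VC|·bis = (29.7223,27.5160)
T_A = V + ((C−V)·d_A)·d_A = V + 1.2358·d_A = (17.8374,24.7083)
T_B = V + ((C−V)·d_B)·d_B = V + 1.2358·d_B = (17.5158,27.1463)
sweep = 180° − θ = 11.5571°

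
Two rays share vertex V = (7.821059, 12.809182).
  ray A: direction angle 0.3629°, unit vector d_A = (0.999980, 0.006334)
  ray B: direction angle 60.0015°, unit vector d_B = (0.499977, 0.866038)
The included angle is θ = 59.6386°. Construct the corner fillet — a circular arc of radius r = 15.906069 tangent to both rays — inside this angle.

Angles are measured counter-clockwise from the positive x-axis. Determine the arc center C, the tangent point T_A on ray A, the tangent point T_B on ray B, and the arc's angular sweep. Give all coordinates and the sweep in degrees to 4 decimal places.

bisector direction at 30.1822° = (0.864431,0.502751)
center distance |VC| = r/sin(θ/2) = 15.906069/sin(29.8193°) = 31.987028
C = V + |VC|·bis = (35.4716,28.8907)
T_A = V + ((C−V)·d_A)·d_A = V + 27.7519·d_A = (35.5724,12.9850)
T_B = V + ((C−V)·d_B)·d_B = V + 27.7519·d_B = (21.6964,36.8434)
sweep = 180° − θ = 120.3614°

center=(35.4716,28.8907) T_A=(35.5724,12.9850) T_B=(21.6964,36.8434) sweep=120.3614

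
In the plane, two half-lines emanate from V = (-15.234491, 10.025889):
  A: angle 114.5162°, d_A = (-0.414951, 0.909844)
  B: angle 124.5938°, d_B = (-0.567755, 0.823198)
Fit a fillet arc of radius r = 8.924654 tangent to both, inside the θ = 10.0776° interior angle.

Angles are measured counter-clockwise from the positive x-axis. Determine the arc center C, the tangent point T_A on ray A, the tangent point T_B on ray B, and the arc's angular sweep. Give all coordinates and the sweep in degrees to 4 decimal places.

center=(-65.3557,98.4168) T_A=(-57.2357,102.1201) T_B=(-72.7025,93.3498) sweep=169.9224

bisector direction at 119.5550° = (-0.493259,0.869883)
center distance |VC| = r/sin(θ/2) = 8.924654/sin(5.0388°) = 101.612434
C = V + |VC|·bis = (-65.3557,98.4168)
T_A = V + ((C−V)·d_A)·d_A = V + 101.2197·d_A = (-57.2357,102.1201)
T_B = V + ((C−V)·d_B)·d_B = V + 101.2197·d_B = (-72.7025,93.3498)
sweep = 180° − θ = 169.9224°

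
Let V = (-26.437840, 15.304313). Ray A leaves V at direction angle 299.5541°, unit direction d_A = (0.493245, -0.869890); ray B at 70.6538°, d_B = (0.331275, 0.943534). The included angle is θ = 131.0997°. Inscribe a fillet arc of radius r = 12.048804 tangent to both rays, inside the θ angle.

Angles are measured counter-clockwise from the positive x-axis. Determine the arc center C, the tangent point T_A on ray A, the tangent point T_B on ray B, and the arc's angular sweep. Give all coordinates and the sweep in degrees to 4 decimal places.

bisector direction at 5.1040° = (0.996035,0.088963)
center distance |VC| = r/sin(θ/2) = 12.048804/sin(65.5499°) = 13.235764
C = V + |VC|·bis = (-13.2546,16.4818)
T_A = V + ((C−V)·d_A)·d_A = V + 5.4783·d_A = (-23.7357,10.5388)
T_B = V + ((C−V)·d_B)·d_B = V + 5.4783·d_B = (-24.6230,20.4733)
sweep = 180° − θ = 48.9003°

center=(-13.2546,16.4818) T_A=(-23.7357,10.5388) T_B=(-24.6230,20.4733) sweep=48.9003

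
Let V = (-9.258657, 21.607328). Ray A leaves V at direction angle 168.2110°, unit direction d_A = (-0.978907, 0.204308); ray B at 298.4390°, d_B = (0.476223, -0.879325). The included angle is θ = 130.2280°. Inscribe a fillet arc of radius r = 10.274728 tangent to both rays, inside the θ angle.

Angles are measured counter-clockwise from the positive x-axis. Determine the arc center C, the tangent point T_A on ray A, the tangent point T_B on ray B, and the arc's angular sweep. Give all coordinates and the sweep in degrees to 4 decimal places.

bisector direction at 233.3250° = (-0.597275,-0.802036)
center distance |VC| = r/sin(θ/2) = 10.274728/sin(65.1140°) = 11.326422
C = V + |VC|·bis = (-16.0236,12.5231)
T_A = V + ((C−V)·d_A)·d_A = V + 4.7663·d_A = (-13.9244,22.5811)
T_B = V + ((C−V)·d_B)·d_B = V + 4.7663·d_B = (-6.9888,17.4162)
sweep = 180° − θ = 49.7720°

center=(-16.0236,12.5231) T_A=(-13.9244,22.5811) T_B=(-6.9888,17.4162) sweep=49.7720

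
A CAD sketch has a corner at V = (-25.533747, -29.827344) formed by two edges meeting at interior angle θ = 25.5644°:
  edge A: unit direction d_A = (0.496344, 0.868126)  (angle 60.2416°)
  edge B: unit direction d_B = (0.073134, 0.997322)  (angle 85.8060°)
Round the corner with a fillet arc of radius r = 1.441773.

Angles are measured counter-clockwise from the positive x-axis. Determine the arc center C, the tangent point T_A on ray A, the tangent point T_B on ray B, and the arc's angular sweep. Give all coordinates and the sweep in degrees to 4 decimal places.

center=(-23.6311,-23.5947) T_A=(-22.3794,-24.3103) T_B=(-25.0690,-23.4892) sweep=154.4356

bisector direction at 73.0238° = (0.291974,0.956426)
center distance |VC| = r/sin(θ/2) = 1.441773/sin(12.7822°) = 6.516620
C = V + |VC|·bis = (-23.6311,-23.5947)
T_A = V + ((C−V)·d_A)·d_A = V + 6.3551·d_A = (-22.3794,-24.3103)
T_B = V + ((C−V)·d_B)·d_B = V + 6.3551·d_B = (-25.0690,-23.4892)
sweep = 180° − θ = 154.4356°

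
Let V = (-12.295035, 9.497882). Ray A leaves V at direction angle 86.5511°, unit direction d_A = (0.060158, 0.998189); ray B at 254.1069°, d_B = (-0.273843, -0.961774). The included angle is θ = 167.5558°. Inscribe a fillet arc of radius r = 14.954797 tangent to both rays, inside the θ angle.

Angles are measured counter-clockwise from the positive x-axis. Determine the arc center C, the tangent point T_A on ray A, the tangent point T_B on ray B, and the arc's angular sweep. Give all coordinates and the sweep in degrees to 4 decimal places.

center=(-27.1247,12.0250) T_A=(-12.1970,11.1254) T_B=(-12.7415,7.9298) sweep=12.4442

bisector direction at 170.3290° = (-0.985789,0.167990)
center distance |VC| = r/sin(θ/2) = 14.954797/sin(83.7779°) = 15.043414
C = V + |VC|·bis = (-27.1247,12.0250)
T_A = V + ((C−V)·d_A)·d_A = V + 1.6304·d_A = (-12.1970,11.1254)
T_B = V + ((C−V)·d_B)·d_B = V + 1.6304·d_B = (-12.7415,7.9298)
sweep = 180° − θ = 12.4442°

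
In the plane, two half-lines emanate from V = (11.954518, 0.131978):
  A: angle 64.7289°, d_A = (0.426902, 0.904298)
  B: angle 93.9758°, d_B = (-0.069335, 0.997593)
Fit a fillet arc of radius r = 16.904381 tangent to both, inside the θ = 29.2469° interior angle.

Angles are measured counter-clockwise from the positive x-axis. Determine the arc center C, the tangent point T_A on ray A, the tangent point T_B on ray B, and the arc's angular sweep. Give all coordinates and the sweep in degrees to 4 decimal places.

bisector direction at 79.3523° = (0.184769,0.982782)
center distance |VC| = r/sin(θ/2) = 16.904381/sin(14.6235°) = 66.957218
C = V + |VC|·bis = (24.3261,65.9363)
T_A = V + ((C−V)·d_A)·d_A = V + 64.7882·d_A = (39.6127,58.7198)
T_B = V + ((C−V)·d_B)·d_B = V + 64.7882·d_B = (7.4624,64.7643)
sweep = 180° − θ = 150.7531°

center=(24.3261,65.9363) T_A=(39.6127,58.7198) T_B=(7.4624,64.7643) sweep=150.7531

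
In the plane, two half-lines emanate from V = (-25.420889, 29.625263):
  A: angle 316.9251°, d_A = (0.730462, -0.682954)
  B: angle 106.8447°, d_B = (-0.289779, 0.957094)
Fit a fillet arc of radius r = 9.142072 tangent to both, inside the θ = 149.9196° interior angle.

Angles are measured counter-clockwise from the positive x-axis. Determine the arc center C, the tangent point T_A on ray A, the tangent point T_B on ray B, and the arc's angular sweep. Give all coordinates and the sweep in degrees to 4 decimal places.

bisector direction at 31.8849° = (0.849111,0.528215)
center distance |VC| = r/sin(θ/2) = 9.142072/sin(74.9598°) = 9.466351
C = V + |VC|·bis = (-17.3829,34.6255)
T_A = V + ((C−V)·d_A)·d_A = V + 2.4565·d_A = (-23.6265,27.9476)
T_B = V + ((C−V)·d_B)·d_B = V + 2.4565·d_B = (-26.1327,31.9764)
sweep = 180° − θ = 30.0804°

center=(-17.3829,34.6255) T_A=(-23.6265,27.9476) T_B=(-26.1327,31.9764) sweep=30.0804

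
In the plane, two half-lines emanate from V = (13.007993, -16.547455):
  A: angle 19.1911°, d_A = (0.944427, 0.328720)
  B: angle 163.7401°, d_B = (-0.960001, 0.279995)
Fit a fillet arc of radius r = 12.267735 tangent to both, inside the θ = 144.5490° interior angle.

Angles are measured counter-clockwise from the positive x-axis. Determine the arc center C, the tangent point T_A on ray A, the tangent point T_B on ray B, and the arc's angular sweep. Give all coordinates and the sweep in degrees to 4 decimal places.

center=(12.6786,-3.6725) T_A=(16.7112,-15.2585) T_B=(9.2437,-15.4496) sweep=35.4510

bisector direction at 91.4656° = (-0.025577,0.999673)
center distance |VC| = r/sin(θ/2) = 12.267735/sin(72.2745°) = 12.879159
C = V + |VC|·bis = (12.6786,-3.6725)
T_A = V + ((C−V)·d_A)·d_A = V + 3.9212·d_A = (16.7112,-15.2585)
T_B = V + ((C−V)·d_B)·d_B = V + 3.9212·d_B = (9.2437,-15.4496)
sweep = 180° − θ = 35.4510°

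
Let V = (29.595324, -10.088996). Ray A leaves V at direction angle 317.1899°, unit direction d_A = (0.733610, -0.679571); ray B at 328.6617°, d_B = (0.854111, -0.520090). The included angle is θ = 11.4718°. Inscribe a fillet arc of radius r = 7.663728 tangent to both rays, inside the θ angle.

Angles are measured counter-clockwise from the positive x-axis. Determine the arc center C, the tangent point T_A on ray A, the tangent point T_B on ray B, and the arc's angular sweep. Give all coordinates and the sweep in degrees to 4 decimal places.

center=(90.7755,-56.3159) T_A=(85.5675,-61.9381) T_B=(94.7614,-49.7703) sweep=168.5282

bisector direction at 322.9258° = (0.797855,-0.602849)
center distance |VC| = r/sin(θ/2) = 7.663728/sin(5.7359°) = 76.680831
C = V + |VC|·bis = (90.7755,-56.3159)
T_A = V + ((C−V)·d_A)·d_A = V + 76.2969·d_A = (85.5675,-61.9381)
T_B = V + ((C−V)·d_B)·d_B = V + 76.2969·d_B = (94.7614,-49.7703)
sweep = 180° − θ = 168.5282°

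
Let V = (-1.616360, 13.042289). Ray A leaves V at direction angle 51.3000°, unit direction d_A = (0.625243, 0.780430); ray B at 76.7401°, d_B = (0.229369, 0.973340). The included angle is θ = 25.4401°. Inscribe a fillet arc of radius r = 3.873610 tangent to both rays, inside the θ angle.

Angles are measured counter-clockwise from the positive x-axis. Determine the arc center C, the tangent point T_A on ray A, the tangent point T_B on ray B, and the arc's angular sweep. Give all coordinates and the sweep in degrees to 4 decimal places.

center=(6.0901,28.8569) T_A=(9.1132,26.4349) T_B=(2.3197,29.7453) sweep=154.5599

bisector direction at 64.0200° = (0.438057,0.898947)
center distance |VC| = r/sin(θ/2) = 3.873610/sin(12.7201°) = 17.592319
C = V + |VC|·bis = (6.0901,28.8569)
T_A = V + ((C−V)·d_A)·d_A = V + 17.1606·d_A = (9.1132,26.4349)
T_B = V + ((C−V)·d_B)·d_B = V + 17.1606·d_B = (2.3197,29.7453)
sweep = 180° − θ = 154.5599°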